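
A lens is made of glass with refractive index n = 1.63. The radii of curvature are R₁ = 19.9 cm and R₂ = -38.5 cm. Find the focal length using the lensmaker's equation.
1/f = (n − 1)(1/R₁ − 1/R₂) → f = 20.82 cm (converging lens)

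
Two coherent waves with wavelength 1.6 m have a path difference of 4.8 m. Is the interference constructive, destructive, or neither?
constructive — path difference = 3λ, a whole number of wavelengths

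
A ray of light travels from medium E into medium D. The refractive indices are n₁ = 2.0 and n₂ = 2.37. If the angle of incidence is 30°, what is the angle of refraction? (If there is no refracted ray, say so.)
sin θ₂ = (n₁/n₂)·sin θ₁ = 0.4219 → θ₂ = 24.96°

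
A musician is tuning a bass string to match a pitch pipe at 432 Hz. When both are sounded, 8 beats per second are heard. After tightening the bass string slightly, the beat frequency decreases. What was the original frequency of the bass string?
424 Hz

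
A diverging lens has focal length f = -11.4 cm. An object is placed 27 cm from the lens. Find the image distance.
1/di = 1/f − 1/do → di = -8.016 cm (virtual image)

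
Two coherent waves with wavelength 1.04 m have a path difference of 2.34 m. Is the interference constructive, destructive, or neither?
neither (partial) — path difference = 2.25λ, neither a whole number of wavelengths nor an odd multiple of λ/2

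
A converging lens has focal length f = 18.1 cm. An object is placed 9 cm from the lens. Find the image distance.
1/di = 1/f − 1/do → di = -17.9 cm (virtual image)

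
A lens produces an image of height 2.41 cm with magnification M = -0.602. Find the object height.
ho = |hi|/|M| = 4.003 cm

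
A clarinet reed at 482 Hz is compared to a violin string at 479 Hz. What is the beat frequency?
3 Hz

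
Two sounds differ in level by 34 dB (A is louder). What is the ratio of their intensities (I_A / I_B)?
I_A/I_B = 10^(Δβ/10) = 2512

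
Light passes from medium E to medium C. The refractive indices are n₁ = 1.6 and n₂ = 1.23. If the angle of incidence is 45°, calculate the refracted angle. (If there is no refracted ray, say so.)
sin θ₂ = (n₁/n₂)·sin θ₁ = 0.9198 → θ₂ = 66.9°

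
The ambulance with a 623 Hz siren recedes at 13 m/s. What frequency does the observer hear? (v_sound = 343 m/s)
f_obs = f·v/(v + v_s) = 600.2 Hz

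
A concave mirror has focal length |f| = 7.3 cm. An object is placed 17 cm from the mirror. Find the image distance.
f = +7.3 cm (concave); 1/di = 1/f − 1/do → di = 12.79 cm (real image, in front of mirror)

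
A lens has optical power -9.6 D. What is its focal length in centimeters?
f = 1/P = -10.42 cm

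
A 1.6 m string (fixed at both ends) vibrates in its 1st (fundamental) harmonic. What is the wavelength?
λₙ = 2L/n = 3.2 m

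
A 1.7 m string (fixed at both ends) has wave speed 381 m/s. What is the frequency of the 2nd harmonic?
fₙ = nv/(2L) = 224.1 Hz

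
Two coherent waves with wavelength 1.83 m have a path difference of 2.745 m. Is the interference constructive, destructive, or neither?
destructive — path difference = 1.5λ, an odd multiple of λ/2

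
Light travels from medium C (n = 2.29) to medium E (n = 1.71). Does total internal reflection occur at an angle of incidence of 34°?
θc = arcsin(n₂/n₁) = 48.31°; 34° < θc, so no — the ray refracts.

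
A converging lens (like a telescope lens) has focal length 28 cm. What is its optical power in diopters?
P = 1/f = 3.571 D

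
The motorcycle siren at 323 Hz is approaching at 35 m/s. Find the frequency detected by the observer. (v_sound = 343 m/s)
f_obs = f·v/(v − v_s) = 359.7 Hz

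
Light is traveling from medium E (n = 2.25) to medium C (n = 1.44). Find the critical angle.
θc = arcsin(n₂/n₁) = 39.79°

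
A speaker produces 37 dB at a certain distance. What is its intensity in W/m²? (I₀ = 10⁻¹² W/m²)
I = I₀·10^(β/10) = 5.01 × 10⁻⁹ W/m²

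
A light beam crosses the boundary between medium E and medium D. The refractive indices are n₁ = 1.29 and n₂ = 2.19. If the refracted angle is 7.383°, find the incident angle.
sin θ₁ = (n₂/n₁)·sin θ₂ → θ₁ = 12.6°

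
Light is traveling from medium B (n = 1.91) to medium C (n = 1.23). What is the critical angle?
θc = arcsin(n₂/n₁) = 40.09°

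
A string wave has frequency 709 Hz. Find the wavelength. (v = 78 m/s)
λ = v/f = 0.11 m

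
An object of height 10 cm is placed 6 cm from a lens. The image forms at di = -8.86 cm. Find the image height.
hi = (-di/do) × ho = 14.77 cm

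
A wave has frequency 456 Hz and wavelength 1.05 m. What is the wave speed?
v = fλ = 478.8 m/s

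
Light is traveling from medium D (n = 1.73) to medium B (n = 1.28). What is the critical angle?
θc = arcsin(n₂/n₁) = 47.72°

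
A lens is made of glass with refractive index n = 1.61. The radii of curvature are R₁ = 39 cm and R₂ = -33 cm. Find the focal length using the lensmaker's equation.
1/f = (n − 1)(1/R₁ − 1/R₂) → f = 29.3 cm (converging lens)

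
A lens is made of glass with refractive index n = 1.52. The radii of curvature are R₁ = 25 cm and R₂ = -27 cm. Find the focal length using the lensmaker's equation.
1/f = (n − 1)(1/R₁ − 1/R₂) → f = 24.96 cm (converging lens)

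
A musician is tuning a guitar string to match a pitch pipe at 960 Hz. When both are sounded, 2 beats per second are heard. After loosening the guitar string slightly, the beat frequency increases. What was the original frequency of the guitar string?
958 Hz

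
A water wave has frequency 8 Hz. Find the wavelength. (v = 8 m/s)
λ = v/f = 1 m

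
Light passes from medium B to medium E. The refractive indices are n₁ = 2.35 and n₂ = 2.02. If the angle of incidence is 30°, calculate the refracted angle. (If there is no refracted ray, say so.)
sin θ₂ = (n₁/n₂)·sin θ₁ = 0.5817 → θ₂ = 35.57°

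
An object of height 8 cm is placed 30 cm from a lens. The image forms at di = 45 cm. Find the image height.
hi = (-di/do) × ho = -12 cm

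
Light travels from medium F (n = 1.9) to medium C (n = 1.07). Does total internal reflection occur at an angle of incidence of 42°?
θc = arcsin(n₂/n₁) = 34.27°; 42° > θc, so yes — total internal reflection.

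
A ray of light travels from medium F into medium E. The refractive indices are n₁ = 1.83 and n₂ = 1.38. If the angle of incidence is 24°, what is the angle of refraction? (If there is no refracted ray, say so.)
sin θ₂ = (n₁/n₂)·sin θ₁ = 0.5394 → θ₂ = 32.64°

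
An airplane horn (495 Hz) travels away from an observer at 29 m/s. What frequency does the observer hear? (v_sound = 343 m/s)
f_obs = f·v/(v + v_s) = 456.4 Hz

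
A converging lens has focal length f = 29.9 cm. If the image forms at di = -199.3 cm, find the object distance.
1/do = 1/f − 1/di → do = 26 cm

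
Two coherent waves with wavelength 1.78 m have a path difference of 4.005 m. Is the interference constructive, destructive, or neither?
neither (partial) — path difference = 2.25λ, neither a whole number of wavelengths nor an odd multiple of λ/2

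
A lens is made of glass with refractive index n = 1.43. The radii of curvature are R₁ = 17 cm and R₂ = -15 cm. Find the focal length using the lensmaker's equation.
1/f = (n − 1)(1/R₁ − 1/R₂) → f = 18.53 cm (converging lens)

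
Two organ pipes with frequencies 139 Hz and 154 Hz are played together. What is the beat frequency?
15 Hz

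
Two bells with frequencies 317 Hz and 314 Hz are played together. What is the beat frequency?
3 Hz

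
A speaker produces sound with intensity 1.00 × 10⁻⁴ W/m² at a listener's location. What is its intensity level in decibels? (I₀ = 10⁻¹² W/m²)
β = 10·log₁₀(I/I₀) = 80 dB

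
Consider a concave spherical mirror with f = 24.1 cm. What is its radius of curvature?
R = 2|f| = 48.2 cm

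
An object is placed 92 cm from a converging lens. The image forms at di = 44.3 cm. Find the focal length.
1/f = 1/do + 1/di → f = 29.9 cm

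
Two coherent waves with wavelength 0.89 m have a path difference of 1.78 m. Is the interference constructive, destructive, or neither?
constructive — path difference = 2λ, a whole number of wavelengths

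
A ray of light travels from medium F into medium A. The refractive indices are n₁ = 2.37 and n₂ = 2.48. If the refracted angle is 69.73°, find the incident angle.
sin θ₁ = (n₂/n₁)·sin θ₂ → θ₁ = 78.99°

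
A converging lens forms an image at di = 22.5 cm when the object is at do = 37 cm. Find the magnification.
M = −di/do = -0.6081 (inverted image)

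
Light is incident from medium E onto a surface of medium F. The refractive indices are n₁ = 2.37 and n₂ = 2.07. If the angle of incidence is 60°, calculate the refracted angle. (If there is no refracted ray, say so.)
sin θ₂ = (n₁/n₂)·sin θ₁ = 0.9915 → θ₂ = 82.54°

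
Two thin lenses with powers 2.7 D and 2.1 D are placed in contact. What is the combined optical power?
P_total = P₁ + P₂ = 4.8 D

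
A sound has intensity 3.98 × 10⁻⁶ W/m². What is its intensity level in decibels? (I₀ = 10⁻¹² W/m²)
β = 10·log₁₀(I/I₀) = 66 dB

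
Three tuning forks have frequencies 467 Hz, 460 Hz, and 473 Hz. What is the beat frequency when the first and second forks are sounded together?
7 Hz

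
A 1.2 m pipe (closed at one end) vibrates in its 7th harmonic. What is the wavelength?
λₙ = 4L/n = 0.6857 m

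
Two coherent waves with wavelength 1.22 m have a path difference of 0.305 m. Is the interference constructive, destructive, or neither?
neither (partial) — path difference = 0.25λ, neither a whole number of wavelengths nor an odd multiple of λ/2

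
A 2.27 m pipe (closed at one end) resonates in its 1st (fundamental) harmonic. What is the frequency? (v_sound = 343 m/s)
fₙ = nv/(4L) = 37.78 Hz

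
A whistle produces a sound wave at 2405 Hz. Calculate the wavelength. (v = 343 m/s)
λ = v/f = 0.1426 m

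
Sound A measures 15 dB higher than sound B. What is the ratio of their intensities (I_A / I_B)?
I_A/I_B = 10^(Δβ/10) = 31.62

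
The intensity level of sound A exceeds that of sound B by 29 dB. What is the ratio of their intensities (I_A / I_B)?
I_A/I_B = 10^(Δβ/10) = 794.3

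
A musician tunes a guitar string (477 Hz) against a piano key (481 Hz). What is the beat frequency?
4 Hz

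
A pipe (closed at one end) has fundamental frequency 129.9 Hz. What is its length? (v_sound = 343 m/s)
L = v/(4f₁) = 0.6601 m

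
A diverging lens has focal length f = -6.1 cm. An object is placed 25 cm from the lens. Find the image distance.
1/di = 1/f − 1/do → di = -4.904 cm (virtual image)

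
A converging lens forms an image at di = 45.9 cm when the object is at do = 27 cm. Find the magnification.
M = −di/do = -1.7 (inverted image)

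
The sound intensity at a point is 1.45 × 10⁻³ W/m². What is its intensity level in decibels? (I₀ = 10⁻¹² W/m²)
β = 10·log₁₀(I/I₀) = 91.61 dB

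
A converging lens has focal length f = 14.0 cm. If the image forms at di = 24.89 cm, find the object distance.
1/do = 1/f − 1/di → do = 32 cm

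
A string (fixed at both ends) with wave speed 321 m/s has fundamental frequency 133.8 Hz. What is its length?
L = v/(2f₁) = 1.2 m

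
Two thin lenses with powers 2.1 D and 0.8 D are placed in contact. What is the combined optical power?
P_total = P₁ + P₂ = 2.9 D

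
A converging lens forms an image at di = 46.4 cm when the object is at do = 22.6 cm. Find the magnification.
M = −di/do = -2.053 (inverted image)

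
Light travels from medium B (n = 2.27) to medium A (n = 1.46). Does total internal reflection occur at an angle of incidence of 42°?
θc = arcsin(n₂/n₁) = 40.03°; 42° > θc, so yes — total internal reflection.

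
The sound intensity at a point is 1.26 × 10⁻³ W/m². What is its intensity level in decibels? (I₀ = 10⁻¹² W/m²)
β = 10·log₁₀(I/I₀) = 91 dB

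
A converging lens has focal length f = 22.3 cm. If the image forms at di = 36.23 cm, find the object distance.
1/do = 1/f − 1/di → do = 58 cm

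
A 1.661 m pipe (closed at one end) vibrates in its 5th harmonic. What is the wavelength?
λₙ = 4L/n = 1.329 m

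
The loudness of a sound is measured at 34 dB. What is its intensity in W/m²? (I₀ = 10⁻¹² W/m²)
I = I₀·10^(β/10) = 2.51 × 10⁻⁹ W/m²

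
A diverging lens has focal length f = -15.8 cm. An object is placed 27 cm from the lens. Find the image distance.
1/di = 1/f − 1/do → di = -9.967 cm (virtual image)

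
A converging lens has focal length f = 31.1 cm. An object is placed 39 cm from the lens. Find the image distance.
1/di = 1/f − 1/do → di = 153.5 cm (real image)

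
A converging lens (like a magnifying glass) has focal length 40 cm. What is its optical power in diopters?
P = 1/f = 2.5 D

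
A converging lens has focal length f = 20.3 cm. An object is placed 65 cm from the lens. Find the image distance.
1/di = 1/f − 1/do → di = 29.52 cm (real image)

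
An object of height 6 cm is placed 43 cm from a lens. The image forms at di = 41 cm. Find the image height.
hi = (-di/do) × ho = -5.721 cm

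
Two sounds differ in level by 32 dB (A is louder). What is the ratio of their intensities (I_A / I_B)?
I_A/I_B = 10^(Δβ/10) = 1585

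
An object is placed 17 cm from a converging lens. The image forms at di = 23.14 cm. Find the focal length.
1/f = 1/do + 1/di → f = 9.8 cm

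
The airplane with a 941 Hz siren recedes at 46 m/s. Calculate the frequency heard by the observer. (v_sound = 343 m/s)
f_obs = f·v/(v + v_s) = 829.7 Hz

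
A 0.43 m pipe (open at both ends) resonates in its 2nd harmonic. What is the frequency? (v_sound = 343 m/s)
fₙ = nv/(2L) = 797.7 Hz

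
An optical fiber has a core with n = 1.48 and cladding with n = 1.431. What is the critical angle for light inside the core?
θc = arcsin(n_cladding/n_core) = 75.22°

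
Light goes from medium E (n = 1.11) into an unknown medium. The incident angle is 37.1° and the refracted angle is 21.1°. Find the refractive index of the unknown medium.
n₂ = n₁·sin θ₁ / sin θ₂ = 1.86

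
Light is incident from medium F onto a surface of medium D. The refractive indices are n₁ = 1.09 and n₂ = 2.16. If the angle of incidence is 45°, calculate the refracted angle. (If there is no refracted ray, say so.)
sin θ₂ = (n₁/n₂)·sin θ₁ = 0.3568 → θ₂ = 20.91°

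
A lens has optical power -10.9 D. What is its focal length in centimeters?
f = 1/P = -9.174 cm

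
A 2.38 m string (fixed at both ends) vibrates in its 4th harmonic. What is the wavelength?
λₙ = 2L/n = 1.19 m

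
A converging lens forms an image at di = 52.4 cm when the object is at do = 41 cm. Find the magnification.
M = −di/do = -1.278 (inverted image)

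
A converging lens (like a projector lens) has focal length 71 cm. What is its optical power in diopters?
P = 1/f = 1.408 D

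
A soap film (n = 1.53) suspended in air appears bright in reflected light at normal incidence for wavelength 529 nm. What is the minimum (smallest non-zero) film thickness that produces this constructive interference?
2nt = (m − ½)λ with m = 1 → t = (m − ½)λ/(2n) = 86.44 nm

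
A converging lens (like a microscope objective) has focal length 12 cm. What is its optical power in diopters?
P = 1/f = 8.333 D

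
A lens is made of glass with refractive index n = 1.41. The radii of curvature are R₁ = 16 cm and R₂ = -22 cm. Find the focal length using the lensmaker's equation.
1/f = (n − 1)(1/R₁ − 1/R₂) → f = 22.59 cm (converging lens)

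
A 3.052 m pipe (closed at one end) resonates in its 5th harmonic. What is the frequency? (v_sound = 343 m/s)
fₙ = nv/(4L) = 140.5 Hz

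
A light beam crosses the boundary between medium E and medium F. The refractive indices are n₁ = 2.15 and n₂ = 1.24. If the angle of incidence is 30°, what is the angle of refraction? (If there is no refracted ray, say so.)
sin θ₂ = (n₁/n₂)·sin θ₁ = 0.8669 → θ₂ = 60.1°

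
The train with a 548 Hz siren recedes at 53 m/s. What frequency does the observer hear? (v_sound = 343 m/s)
f_obs = f·v/(v + v_s) = 474.7 Hz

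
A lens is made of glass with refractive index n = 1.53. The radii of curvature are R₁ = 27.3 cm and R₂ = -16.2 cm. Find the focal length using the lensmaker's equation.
1/f = (n − 1)(1/R₁ − 1/R₂) → f = 19.18 cm (converging lens)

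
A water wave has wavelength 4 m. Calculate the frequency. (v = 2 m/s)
f = v/λ = 0.5 Hz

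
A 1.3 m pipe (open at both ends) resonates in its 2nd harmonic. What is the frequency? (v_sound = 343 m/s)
fₙ = nv/(2L) = 263.8 Hz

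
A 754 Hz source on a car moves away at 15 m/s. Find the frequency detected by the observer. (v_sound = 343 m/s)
f_obs = f·v/(v + v_s) = 722.4 Hz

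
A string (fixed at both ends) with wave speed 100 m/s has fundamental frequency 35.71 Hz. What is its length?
L = v/(2f₁) = 1.4 m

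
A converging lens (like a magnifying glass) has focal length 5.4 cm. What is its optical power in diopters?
P = 1/f = 18.52 D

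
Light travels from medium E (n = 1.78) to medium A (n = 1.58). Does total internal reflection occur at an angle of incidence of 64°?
θc = arcsin(n₂/n₁) = 62.58°; 64° > θc, so yes — total internal reflection.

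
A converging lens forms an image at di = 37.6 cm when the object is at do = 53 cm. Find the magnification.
M = −di/do = -0.7094 (inverted image)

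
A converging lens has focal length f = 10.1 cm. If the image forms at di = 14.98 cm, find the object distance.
1/do = 1/f − 1/di → do = 31 cm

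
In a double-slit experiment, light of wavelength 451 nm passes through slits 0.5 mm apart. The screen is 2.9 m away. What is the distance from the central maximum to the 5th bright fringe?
y = mλL/d = 13.08 mm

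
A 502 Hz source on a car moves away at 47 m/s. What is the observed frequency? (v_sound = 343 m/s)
f_obs = f·v/(v + v_s) = 441.5 Hz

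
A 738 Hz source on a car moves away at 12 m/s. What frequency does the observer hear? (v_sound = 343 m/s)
f_obs = f·v/(v + v_s) = 713.1 Hz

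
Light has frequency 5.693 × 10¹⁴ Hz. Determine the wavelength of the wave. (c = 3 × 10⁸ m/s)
λ = c/f = 527 nm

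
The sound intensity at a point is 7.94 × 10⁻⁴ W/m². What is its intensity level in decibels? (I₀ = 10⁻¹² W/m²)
β = 10·log₁₀(I/I₀) = 89 dB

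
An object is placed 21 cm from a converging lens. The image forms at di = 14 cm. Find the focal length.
1/f = 1/do + 1/di → f = 8.4 cm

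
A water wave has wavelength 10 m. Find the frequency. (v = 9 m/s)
f = v/λ = 0.9 Hz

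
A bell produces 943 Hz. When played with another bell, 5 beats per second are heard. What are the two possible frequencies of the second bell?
f₂ = 943 ± 5 Hz → 948 Hz or 938 Hz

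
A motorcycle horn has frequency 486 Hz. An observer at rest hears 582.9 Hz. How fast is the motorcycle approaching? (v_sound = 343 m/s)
v_s = v·(1 − f/f_obs) = 57.02 m/s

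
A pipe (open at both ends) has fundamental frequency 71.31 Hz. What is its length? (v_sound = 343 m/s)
L = v/(2f₁) = 2.405 m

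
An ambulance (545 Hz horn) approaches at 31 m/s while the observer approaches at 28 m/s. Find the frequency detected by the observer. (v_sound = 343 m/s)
f_obs = f·(v + v_o)/(v − v_s) = 648.1 Hz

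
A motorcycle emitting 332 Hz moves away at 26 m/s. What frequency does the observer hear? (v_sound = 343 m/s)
f_obs = f·v/(v + v_s) = 308.6 Hz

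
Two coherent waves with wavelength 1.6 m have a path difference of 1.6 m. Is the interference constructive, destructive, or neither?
constructive — path difference = 1λ, a whole number of wavelengths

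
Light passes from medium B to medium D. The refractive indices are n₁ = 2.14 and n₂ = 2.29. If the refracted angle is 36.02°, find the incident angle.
sin θ₁ = (n₂/n₁)·sin θ₂ → θ₁ = 39°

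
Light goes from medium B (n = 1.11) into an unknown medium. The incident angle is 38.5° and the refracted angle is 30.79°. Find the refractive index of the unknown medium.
n₂ = n₁·sin θ₁ / sin θ₂ = 1.35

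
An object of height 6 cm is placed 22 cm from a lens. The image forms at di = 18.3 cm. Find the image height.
hi = (-di/do) × ho = -4.991 cm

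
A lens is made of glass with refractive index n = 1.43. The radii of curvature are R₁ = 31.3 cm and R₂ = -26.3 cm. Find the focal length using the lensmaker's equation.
1/f = (n − 1)(1/R₁ − 1/R₂) → f = 33.24 cm (converging lens)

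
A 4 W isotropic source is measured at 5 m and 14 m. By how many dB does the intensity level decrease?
Δβ = 20·log₁₀(r₂/r₁) = 8.943 dB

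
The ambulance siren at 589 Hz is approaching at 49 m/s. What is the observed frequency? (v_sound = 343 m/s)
f_obs = f·v/(v − v_s) = 687.2 Hz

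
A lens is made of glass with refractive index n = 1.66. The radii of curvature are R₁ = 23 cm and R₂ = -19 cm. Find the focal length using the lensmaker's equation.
1/f = (n − 1)(1/R₁ − 1/R₂) → f = 15.76 cm (converging lens)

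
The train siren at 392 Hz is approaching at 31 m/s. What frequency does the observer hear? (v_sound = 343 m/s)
f_obs = f·v/(v − v_s) = 430.9 Hz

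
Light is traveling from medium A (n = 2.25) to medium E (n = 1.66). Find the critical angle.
θc = arcsin(n₂/n₁) = 47.54°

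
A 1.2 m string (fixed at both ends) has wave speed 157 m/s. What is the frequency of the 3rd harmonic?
fₙ = nv/(2L) = 196.2 Hz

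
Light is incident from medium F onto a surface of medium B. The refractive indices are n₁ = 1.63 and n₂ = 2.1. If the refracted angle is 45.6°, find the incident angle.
sin θ₁ = (n₂/n₁)·sin θ₂ → θ₁ = 67°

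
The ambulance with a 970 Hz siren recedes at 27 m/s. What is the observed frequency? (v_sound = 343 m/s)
f_obs = f·v/(v + v_s) = 899.2 Hz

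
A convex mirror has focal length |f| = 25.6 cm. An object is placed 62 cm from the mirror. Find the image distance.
f = −25.6 cm (convex); 1/di = 1/f − 1/do → di = -18.12 cm (virtual image, behind mirror)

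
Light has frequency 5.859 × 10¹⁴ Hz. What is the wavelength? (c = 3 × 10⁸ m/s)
λ = c/f = 512 nm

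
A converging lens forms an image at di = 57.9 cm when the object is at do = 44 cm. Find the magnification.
M = −di/do = -1.316 (inverted image)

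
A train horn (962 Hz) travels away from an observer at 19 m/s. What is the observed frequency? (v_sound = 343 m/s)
f_obs = f·v/(v + v_s) = 911.5 Hz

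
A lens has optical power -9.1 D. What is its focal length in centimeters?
f = 1/P = -10.99 cm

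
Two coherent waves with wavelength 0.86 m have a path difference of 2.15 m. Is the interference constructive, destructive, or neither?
destructive — path difference = 2.5λ, an odd multiple of λ/2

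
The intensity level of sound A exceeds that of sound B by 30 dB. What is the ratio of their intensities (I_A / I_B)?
I_A/I_B = 10^(Δβ/10) = 1000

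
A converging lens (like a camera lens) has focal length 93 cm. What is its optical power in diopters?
P = 1/f = 1.075 D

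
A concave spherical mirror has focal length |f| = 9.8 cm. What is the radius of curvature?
R = 2|f| = 19.6 cm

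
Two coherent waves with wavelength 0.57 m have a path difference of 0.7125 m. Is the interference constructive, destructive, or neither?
neither (partial) — path difference = 1.25λ, neither a whole number of wavelengths nor an odd multiple of λ/2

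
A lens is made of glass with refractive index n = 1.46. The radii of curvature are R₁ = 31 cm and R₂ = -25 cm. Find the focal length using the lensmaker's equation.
1/f = (n − 1)(1/R₁ − 1/R₂) → f = 30.09 cm (converging lens)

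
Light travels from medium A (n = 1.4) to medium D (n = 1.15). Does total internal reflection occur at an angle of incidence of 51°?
θc = arcsin(n₂/n₁) = 55.23°; 51° < θc, so no — the ray refracts.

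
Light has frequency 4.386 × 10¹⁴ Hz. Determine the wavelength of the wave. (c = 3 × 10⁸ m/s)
λ = c/f = 684 nm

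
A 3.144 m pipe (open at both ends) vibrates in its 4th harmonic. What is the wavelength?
λₙ = 2L/n = 1.572 m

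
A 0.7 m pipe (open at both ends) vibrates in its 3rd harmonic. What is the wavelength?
λₙ = 2L/n = 0.4667 m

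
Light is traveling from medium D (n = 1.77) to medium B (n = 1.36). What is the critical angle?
θc = arcsin(n₂/n₁) = 50.21°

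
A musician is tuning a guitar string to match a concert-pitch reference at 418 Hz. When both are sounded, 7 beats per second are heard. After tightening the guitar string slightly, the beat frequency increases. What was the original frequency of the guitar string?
425 Hz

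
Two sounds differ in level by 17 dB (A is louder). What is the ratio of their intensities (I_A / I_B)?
I_A/I_B = 10^(Δβ/10) = 50.12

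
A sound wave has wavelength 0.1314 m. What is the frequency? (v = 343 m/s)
f = v/λ = 2610 Hz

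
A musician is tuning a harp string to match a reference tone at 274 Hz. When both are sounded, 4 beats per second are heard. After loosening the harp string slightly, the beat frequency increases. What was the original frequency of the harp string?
270 Hz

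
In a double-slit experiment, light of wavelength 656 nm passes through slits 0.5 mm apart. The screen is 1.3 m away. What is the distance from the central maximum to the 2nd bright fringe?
y = mλL/d = 3.411 mm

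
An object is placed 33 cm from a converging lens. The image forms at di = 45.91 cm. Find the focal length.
1/f = 1/do + 1/di → f = 19.2 cm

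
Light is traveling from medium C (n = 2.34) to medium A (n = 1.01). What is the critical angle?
θc = arcsin(n₂/n₁) = 25.57°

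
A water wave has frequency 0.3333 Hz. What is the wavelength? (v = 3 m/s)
λ = v/f = 9.001 m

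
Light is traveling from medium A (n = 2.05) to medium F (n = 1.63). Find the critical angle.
θc = arcsin(n₂/n₁) = 52.67°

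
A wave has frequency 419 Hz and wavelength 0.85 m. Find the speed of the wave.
v = fλ = 356.1 m/s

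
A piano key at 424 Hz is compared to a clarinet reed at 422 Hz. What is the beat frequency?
2 Hz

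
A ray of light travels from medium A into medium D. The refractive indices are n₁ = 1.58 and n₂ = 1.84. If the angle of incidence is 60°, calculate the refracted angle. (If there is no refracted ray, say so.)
sin θ₂ = (n₁/n₂)·sin θ₁ = 0.7437 → θ₂ = 48.04°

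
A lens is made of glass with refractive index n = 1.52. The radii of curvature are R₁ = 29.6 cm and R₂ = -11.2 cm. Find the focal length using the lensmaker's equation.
1/f = (n − 1)(1/R₁ − 1/R₂) → f = 15.63 cm (converging lens)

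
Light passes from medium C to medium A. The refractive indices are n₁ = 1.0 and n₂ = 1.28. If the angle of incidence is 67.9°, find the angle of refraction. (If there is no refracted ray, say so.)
sin θ₂ = (n₁/n₂)·sin θ₁ = 0.7239 → θ₂ = 46.37°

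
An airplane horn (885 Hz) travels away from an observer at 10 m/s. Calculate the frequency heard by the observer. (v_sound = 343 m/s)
f_obs = f·v/(v + v_s) = 859.9 Hz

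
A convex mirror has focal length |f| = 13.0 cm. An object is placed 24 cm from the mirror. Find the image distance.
f = −13.0 cm (convex); 1/di = 1/f − 1/do → di = -8.432 cm (virtual image, behind mirror)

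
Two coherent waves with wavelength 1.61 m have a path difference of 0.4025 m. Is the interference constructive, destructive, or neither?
neither (partial) — path difference = 0.25λ, neither a whole number of wavelengths nor an odd multiple of λ/2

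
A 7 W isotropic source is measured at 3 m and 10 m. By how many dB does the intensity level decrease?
Δβ = 20·log₁₀(r₂/r₁) = 10.46 dB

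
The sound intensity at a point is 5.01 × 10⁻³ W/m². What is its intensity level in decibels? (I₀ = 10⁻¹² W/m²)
β = 10·log₁₀(I/I₀) = 97 dB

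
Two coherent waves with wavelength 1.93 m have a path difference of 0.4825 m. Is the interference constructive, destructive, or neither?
neither (partial) — path difference = 0.25λ, neither a whole number of wavelengths nor an odd multiple of λ/2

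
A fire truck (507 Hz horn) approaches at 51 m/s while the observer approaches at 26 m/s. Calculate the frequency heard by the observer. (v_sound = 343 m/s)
f_obs = f·(v + v_o)/(v − v_s) = 640.7 Hz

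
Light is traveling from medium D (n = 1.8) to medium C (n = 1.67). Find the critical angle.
θc = arcsin(n₂/n₁) = 68.09°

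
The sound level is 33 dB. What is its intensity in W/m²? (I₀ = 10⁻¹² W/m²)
I = I₀·10^(β/10) = 2.00 × 10⁻⁹ W/m²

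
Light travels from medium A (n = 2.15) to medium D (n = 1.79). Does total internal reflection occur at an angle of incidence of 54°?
θc = arcsin(n₂/n₁) = 56.36°; 54° < θc, so no — the ray refracts.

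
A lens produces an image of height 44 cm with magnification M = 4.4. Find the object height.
ho = |hi|/|M| = 10 cm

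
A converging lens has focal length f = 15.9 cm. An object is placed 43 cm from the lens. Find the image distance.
1/di = 1/f − 1/do → di = 25.23 cm (real image)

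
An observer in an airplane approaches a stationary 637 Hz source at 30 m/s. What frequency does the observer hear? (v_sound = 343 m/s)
f_obs = f·(v + v_o)/v = 692.7 Hz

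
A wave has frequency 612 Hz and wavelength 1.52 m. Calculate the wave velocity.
v = fλ = 930.2 m/s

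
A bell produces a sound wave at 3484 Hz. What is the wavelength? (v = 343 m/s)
λ = v/f = 0.09845 m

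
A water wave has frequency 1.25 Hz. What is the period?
T = 1/f = 0.8 s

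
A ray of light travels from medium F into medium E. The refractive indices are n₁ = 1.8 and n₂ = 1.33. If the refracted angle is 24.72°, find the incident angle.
sin θ₁ = (n₂/n₁)·sin θ₂ → θ₁ = 18°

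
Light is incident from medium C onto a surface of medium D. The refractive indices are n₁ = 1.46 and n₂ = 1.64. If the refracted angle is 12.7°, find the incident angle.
sin θ₁ = (n₂/n₁)·sin θ₂ → θ₁ = 14.3°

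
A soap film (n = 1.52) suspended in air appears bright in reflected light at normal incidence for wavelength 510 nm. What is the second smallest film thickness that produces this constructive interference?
2nt = (m − ½)λ with m = 2 → t = (m − ½)λ/(2n) = 251.6 nm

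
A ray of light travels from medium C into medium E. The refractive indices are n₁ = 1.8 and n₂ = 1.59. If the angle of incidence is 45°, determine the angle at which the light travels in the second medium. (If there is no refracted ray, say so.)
sin θ₂ = (n₁/n₂)·sin θ₁ = 0.8005 → θ₂ = 53.18°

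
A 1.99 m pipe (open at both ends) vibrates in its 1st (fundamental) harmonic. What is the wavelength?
λₙ = 2L/n = 3.98 m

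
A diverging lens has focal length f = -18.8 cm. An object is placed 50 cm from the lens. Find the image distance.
1/di = 1/f − 1/do → di = -13.66 cm (virtual image)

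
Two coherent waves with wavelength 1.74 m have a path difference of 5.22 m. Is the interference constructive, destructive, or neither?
constructive — path difference = 3λ, a whole number of wavelengths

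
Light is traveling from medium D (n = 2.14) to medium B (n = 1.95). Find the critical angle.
θc = arcsin(n₂/n₁) = 65.67°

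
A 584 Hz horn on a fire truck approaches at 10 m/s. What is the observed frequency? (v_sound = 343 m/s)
f_obs = f·v/(v − v_s) = 601.5 Hz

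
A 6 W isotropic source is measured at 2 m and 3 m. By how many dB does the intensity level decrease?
Δβ = 20·log₁₀(r₂/r₁) = 3.522 dB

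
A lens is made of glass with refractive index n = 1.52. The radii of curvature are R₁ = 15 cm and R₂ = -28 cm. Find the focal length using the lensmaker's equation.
1/f = (n − 1)(1/R₁ − 1/R₂) → f = 18.78 cm (converging lens)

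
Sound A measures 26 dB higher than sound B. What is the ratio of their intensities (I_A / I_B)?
I_A/I_B = 10^(Δβ/10) = 398.1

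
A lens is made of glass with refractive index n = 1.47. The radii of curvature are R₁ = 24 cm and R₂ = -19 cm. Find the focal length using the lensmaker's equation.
1/f = (n − 1)(1/R₁ − 1/R₂) → f = 22.56 cm (converging lens)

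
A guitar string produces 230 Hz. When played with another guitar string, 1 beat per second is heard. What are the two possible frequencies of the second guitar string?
f₂ = 230 ± 1 Hz → 231 Hz or 229 Hz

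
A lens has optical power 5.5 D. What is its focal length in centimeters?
f = 1/P = 18.18 cm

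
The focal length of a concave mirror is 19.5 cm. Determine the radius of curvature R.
R = 2|f| = 39 cm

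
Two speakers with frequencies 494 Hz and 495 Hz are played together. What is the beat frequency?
1 Hz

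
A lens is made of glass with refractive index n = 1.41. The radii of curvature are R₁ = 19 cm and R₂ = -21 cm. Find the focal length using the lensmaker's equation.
1/f = (n − 1)(1/R₁ − 1/R₂) → f = 24.33 cm (converging lens)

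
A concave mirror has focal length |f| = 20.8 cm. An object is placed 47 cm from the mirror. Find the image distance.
f = +20.8 cm (concave); 1/di = 1/f − 1/do → di = 37.31 cm (real image, in front of mirror)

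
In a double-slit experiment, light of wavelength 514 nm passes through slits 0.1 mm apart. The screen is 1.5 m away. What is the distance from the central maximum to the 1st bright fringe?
y = mλL/d = 7.71 mm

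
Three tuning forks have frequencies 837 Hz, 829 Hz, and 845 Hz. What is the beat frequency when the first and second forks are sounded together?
8 Hz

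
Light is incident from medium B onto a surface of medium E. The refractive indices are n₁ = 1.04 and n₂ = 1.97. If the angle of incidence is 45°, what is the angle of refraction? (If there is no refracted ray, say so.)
sin θ₂ = (n₁/n₂)·sin θ₁ = 0.3733 → θ₂ = 21.92°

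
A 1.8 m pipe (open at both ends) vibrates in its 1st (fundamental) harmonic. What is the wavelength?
λₙ = 2L/n = 3.6 m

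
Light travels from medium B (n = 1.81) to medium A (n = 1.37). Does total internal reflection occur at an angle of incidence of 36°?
θc = arcsin(n₂/n₁) = 49.19°; 36° < θc, so no — the ray refracts.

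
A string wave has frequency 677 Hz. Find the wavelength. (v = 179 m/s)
λ = v/f = 0.2644 m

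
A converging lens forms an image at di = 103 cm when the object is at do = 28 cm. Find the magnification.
M = −di/do = -3.679 (inverted image)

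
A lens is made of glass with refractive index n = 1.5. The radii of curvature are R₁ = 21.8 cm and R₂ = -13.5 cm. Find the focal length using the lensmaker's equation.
1/f = (n − 1)(1/R₁ − 1/R₂) → f = 16.67 cm (converging lens)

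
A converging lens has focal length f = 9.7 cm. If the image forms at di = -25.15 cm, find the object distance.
1/do = 1/f − 1/di → do = 7 cm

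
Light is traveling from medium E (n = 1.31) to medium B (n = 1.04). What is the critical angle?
θc = arcsin(n₂/n₁) = 52.55°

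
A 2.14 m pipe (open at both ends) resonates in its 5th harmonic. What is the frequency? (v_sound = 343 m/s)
fₙ = nv/(2L) = 400.7 Hz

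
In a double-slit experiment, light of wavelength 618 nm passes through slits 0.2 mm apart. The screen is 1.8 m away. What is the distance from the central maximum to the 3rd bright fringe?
y = mλL/d = 16.69 mm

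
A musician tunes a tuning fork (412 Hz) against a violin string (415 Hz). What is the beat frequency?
3 Hz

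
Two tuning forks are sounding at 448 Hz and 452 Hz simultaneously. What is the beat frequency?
4 Hz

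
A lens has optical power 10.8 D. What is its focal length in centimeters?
f = 1/P = 9.259 cm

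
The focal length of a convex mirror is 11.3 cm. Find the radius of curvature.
R = 2|f| = 22.6 cm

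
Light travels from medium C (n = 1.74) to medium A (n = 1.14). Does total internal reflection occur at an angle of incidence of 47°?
θc = arcsin(n₂/n₁) = 40.93°; 47° > θc, so yes — total internal reflection.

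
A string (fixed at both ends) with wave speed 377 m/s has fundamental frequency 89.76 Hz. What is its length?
L = v/(2f₁) = 2.1 m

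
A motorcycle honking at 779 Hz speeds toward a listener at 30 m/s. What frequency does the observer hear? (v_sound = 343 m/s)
f_obs = f·v/(v − v_s) = 853.7 Hz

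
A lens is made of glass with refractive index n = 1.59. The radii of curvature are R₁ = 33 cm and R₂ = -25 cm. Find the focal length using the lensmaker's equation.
1/f = (n − 1)(1/R₁ − 1/R₂) → f = 24.11 cm (converging lens)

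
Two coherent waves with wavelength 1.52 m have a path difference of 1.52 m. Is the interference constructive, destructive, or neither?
constructive — path difference = 1λ, a whole number of wavelengths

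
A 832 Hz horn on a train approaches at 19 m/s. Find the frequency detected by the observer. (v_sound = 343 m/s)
f_obs = f·v/(v − v_s) = 880.8 Hz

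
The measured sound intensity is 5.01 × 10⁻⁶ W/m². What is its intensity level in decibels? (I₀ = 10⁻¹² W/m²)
β = 10·log₁₀(I/I₀) = 67 dB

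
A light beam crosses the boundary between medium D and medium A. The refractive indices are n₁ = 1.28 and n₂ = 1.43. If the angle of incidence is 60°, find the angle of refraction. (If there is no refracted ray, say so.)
sin θ₂ = (n₁/n₂)·sin θ₁ = 0.7752 → θ₂ = 50.82°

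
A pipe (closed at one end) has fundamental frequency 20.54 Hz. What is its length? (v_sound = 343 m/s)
L = v/(4f₁) = 4.175 m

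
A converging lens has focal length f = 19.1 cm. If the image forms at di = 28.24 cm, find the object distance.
1/do = 1/f − 1/di → do = 59.01 cm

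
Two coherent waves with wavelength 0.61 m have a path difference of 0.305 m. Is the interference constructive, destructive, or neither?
destructive — path difference = 0.5λ, an odd multiple of λ/2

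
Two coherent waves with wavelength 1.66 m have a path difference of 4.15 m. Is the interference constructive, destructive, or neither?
destructive — path difference = 2.5λ, an odd multiple of λ/2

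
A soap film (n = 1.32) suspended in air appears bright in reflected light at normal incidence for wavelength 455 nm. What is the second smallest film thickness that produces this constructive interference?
2nt = (m − ½)λ with m = 2 → t = (m − ½)λ/(2n) = 258.5 nm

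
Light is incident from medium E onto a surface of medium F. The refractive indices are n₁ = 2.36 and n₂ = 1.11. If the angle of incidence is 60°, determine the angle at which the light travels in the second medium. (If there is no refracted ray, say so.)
sin θ₂ = (n₁/n₂)·sin θ₁ = 1.841 > 1, so there is no refracted ray — the light undergoes total internal reflection.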